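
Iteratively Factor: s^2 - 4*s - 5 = (s - 5)*(s + 1)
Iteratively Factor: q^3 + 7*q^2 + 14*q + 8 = (q + 2)*(q^2 + 5*q + 4) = (q + 1)*(q + 2)*(q + 4)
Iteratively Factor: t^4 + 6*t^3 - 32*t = (t + 4)*(t^3 + 2*t^2 - 8*t) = (t - 2)*(t + 4)*(t^2 + 4*t) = (t - 2)*(t + 4)^2*(t)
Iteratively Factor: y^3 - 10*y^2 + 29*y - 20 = (y - 1)*(y^2 - 9*y + 20) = (y - 4)*(y - 1)*(y - 5)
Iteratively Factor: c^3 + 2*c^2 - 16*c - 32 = (c - 4)*(c^2 + 6*c + 8) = (c - 4)*(c + 2)*(c + 4)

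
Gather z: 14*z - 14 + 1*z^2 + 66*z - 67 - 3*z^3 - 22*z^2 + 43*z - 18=-3*z^3 - 21*z^2 + 123*z - 99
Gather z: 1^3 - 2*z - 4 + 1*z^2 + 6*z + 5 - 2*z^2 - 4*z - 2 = -z^2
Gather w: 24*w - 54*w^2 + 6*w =-54*w^2 + 30*w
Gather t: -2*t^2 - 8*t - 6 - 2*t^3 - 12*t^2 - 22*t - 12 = -2*t^3 - 14*t^2 - 30*t - 18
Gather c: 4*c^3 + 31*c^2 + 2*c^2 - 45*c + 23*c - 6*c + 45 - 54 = 4*c^3 + 33*c^2 - 28*c - 9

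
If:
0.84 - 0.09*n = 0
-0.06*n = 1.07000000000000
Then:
No Solution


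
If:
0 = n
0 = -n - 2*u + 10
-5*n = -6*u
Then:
No Solution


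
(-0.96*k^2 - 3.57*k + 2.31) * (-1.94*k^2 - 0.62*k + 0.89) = 1.8624*k^4 + 7.521*k^3 - 3.1224*k^2 - 4.6095*k + 2.0559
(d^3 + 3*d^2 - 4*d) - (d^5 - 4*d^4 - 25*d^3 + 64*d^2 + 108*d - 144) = -d^5 + 4*d^4 + 26*d^3 - 61*d^2 - 112*d + 144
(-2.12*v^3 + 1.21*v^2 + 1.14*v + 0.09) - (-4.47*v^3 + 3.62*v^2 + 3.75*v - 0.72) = 2.35*v^3 - 2.41*v^2 - 2.61*v + 0.81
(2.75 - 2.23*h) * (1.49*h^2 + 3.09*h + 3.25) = -3.3227*h^3 - 2.7932*h^2 + 1.25*h + 8.9375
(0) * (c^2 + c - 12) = 0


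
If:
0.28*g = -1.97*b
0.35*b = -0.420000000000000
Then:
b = -1.20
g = 8.44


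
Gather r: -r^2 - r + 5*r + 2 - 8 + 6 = -r^2 + 4*r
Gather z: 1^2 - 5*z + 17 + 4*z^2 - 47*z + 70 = 4*z^2 - 52*z + 88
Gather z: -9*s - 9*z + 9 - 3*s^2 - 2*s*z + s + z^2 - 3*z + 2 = -3*s^2 - 8*s + z^2 + z*(-2*s - 12) + 11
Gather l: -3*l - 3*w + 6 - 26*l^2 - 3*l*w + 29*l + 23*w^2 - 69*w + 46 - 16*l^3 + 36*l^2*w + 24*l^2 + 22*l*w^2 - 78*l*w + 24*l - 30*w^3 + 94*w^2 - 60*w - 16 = -16*l^3 + l^2*(36*w - 2) + l*(22*w^2 - 81*w + 50) - 30*w^3 + 117*w^2 - 132*w + 36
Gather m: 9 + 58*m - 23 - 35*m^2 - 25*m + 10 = -35*m^2 + 33*m - 4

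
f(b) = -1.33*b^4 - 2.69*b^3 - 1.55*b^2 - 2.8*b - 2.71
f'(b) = -5.32*b^3 - 8.07*b^2 - 3.1*b - 2.8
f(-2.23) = -7.23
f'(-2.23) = 22.98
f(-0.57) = -1.26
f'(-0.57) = -2.67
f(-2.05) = -3.80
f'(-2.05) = 15.47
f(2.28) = -84.98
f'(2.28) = -114.87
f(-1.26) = 0.39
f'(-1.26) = -1.06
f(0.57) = -5.45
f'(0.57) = -8.17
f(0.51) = -4.99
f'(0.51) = -7.19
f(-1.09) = 0.11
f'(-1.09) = -2.12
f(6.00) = -2380.03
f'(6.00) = -1461.04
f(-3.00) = -43.36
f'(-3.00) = 77.51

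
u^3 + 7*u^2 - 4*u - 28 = (u - 2)*(u + 2)*(u + 7)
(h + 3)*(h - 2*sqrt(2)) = h^2 - 2*sqrt(2)*h + 3*h - 6*sqrt(2)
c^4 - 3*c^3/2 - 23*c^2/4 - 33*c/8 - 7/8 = (c - 7/2)*(c + 1/2)^2*(c + 1)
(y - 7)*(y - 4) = y^2 - 11*y + 28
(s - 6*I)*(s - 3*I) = s^2 - 9*I*s - 18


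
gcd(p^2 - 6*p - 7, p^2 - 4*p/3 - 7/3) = p + 1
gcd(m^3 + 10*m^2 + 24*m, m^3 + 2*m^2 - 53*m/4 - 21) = m + 4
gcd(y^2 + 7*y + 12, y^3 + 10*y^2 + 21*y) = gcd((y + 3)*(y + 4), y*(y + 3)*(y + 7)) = y + 3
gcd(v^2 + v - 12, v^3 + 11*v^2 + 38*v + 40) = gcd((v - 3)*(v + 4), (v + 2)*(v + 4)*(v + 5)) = v + 4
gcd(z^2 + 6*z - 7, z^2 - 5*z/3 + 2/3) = z - 1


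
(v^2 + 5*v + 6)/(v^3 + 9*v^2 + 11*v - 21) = (v + 2)/(v^2 + 6*v - 7)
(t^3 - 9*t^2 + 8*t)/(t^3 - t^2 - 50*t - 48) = t*(t - 1)/(t^2 + 7*t + 6)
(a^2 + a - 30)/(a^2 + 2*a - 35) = (a + 6)/(a + 7)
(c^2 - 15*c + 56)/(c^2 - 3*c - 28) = (c - 8)/(c + 4)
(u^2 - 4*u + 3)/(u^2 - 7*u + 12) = (u - 1)/(u - 4)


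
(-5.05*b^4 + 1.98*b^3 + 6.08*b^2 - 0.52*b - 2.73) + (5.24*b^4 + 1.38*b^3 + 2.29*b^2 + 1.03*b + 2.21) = 0.19*b^4 + 3.36*b^3 + 8.37*b^2 + 0.51*b - 0.52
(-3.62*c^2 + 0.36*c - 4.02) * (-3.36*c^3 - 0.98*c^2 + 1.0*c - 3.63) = 12.1632*c^5 + 2.338*c^4 + 9.5344*c^3 + 17.4402*c^2 - 5.3268*c + 14.5926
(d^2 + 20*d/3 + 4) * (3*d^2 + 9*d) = 3*d^4 + 29*d^3 + 72*d^2 + 36*d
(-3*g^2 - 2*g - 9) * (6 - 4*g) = 12*g^3 - 10*g^2 + 24*g - 54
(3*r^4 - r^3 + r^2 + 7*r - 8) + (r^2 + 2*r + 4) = 3*r^4 - r^3 + 2*r^2 + 9*r - 4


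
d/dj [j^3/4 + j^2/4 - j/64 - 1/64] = 3*j^2/4 + j/2 - 1/64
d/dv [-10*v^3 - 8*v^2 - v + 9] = -30*v^2 - 16*v - 1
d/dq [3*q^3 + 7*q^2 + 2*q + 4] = 9*q^2 + 14*q + 2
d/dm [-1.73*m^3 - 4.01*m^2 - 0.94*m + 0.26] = -5.19*m^2 - 8.02*m - 0.94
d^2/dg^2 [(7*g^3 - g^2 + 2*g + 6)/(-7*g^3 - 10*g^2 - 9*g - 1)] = 2*(539*g^6 + 1029*g^5 - 2079*g^4 - 4070*g^3 - 3069*g^2 - 1455*g - 407)/(343*g^9 + 1470*g^8 + 3423*g^7 + 4927*g^6 + 4821*g^5 + 3108*g^4 + 1290*g^3 + 273*g^2 + 27*g + 1)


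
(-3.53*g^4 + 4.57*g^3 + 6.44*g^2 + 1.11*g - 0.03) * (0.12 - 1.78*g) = 6.2834*g^5 - 8.5582*g^4 - 10.9148*g^3 - 1.203*g^2 + 0.1866*g - 0.0036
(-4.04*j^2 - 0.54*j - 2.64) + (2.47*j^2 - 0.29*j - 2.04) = -1.57*j^2 - 0.83*j - 4.68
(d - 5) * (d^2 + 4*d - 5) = d^3 - d^2 - 25*d + 25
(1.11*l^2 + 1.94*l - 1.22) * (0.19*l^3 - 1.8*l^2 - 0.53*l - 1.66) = 0.2109*l^5 - 1.6294*l^4 - 4.3121*l^3 - 0.6748*l^2 - 2.5738*l + 2.0252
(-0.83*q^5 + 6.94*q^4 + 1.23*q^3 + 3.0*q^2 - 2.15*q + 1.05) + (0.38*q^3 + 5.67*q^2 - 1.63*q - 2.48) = -0.83*q^5 + 6.94*q^4 + 1.61*q^3 + 8.67*q^2 - 3.78*q - 1.43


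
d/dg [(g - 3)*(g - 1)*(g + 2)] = 3*g^2 - 4*g - 5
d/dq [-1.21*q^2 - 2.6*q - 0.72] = -2.42*q - 2.6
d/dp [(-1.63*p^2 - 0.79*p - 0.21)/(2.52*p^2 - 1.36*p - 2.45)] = (4.2076*p^2 + 9.0454*p + 1.6499)/(6.3504*p^4 - 6.8544*p^3 - 10.4984*p^2 + 6.664*p + 6.0025)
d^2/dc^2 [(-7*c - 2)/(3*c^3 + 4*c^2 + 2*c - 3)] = 2*(-(7*c + 2)*(9*c^2 + 8*c + 2)^2 + (63*c^2 + 56*c + (7*c + 2)*(9*c + 4) + 14)*(3*c^3 + 4*c^2 + 2*c - 3))/(3*c^3 + 4*c^2 + 2*c - 3)^3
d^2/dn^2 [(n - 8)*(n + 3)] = 2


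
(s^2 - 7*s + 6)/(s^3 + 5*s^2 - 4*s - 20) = (s^2 - 7*s + 6)/(s^3 + 5*s^2 - 4*s - 20)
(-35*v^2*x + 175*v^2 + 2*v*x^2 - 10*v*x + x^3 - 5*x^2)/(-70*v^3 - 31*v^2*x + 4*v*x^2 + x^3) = (x - 5)/(2*v + x)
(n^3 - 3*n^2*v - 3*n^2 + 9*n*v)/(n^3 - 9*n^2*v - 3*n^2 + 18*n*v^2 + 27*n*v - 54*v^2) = n/(n - 6*v)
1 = 1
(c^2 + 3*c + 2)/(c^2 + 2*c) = (c + 1)/c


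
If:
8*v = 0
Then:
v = 0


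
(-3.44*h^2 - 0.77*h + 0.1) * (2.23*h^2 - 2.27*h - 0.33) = -7.6712*h^4 + 6.0917*h^3 + 3.1061*h^2 + 0.0271*h - 0.033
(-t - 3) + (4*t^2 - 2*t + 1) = 4*t^2 - 3*t - 2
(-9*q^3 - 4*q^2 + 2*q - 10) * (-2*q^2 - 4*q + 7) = 18*q^5 + 44*q^4 - 51*q^3 - 16*q^2 + 54*q - 70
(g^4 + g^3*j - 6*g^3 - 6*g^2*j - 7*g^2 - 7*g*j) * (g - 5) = g^5 + g^4*j - 11*g^4 - 11*g^3*j + 23*g^3 + 23*g^2*j + 35*g^2 + 35*g*j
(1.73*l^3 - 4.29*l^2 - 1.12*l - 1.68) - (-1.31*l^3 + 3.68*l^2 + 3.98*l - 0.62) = 3.04*l^3 - 7.97*l^2 - 5.1*l - 1.06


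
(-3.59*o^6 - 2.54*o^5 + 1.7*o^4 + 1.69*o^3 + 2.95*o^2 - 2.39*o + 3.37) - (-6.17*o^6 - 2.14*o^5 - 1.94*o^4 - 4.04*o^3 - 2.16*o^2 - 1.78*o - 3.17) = 2.58*o^6 - 0.4*o^5 + 3.64*o^4 + 5.73*o^3 + 5.11*o^2 - 0.61*o + 6.54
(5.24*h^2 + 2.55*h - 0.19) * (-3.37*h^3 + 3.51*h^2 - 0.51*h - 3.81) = -17.6588*h^5 + 9.7989*h^4 + 6.9184*h^3 - 21.9318*h^2 - 9.6186*h + 0.7239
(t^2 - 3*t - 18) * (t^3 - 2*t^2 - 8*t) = t^5 - 5*t^4 - 20*t^3 + 60*t^2 + 144*t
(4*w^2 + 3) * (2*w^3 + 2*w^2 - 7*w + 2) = 8*w^5 + 8*w^4 - 22*w^3 + 14*w^2 - 21*w + 6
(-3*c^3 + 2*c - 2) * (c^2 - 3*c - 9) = -3*c^5 + 9*c^4 + 29*c^3 - 8*c^2 - 12*c + 18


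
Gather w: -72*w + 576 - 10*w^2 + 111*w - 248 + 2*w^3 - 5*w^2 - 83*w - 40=2*w^3 - 15*w^2 - 44*w + 288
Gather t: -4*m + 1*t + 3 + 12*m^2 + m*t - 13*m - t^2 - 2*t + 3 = 12*m^2 - 17*m - t^2 + t*(m - 1) + 6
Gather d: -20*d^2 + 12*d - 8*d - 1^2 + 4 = -20*d^2 + 4*d + 3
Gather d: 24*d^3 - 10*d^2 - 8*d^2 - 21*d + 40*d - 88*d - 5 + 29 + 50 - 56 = 24*d^3 - 18*d^2 - 69*d + 18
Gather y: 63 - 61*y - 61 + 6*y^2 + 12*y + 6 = 6*y^2 - 49*y + 8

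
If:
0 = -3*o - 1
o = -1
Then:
No Solution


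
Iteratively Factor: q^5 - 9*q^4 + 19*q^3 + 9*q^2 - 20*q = (q - 5)*(q^4 - 4*q^3 - q^2 + 4*q) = (q - 5)*(q - 4)*(q^3 - q) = (q - 5)*(q - 4)*(q - 1)*(q^2 + q) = q*(q - 5)*(q - 4)*(q - 1)*(q + 1)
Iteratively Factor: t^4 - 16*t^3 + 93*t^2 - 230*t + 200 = (t - 5)*(t^3 - 11*t^2 + 38*t - 40) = (t - 5)^2*(t^2 - 6*t + 8) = (t - 5)^2*(t - 2)*(t - 4)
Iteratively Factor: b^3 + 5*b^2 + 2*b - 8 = (b + 4)*(b^2 + b - 2) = (b + 2)*(b + 4)*(b - 1)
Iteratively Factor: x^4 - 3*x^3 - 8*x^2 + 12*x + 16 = (x + 2)*(x^3 - 5*x^2 + 2*x + 8) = (x + 1)*(x + 2)*(x^2 - 6*x + 8) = (x - 2)*(x + 1)*(x + 2)*(x - 4)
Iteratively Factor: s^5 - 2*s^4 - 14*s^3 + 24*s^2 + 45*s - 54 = (s + 3)*(s^4 - 5*s^3 + s^2 + 21*s - 18) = (s - 3)*(s + 3)*(s^3 - 2*s^2 - 5*s + 6) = (s - 3)^2*(s + 3)*(s^2 + s - 2) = (s - 3)^2*(s - 1)*(s + 3)*(s + 2)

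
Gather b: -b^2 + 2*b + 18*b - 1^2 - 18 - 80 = -b^2 + 20*b - 99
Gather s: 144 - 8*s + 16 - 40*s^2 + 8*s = 160 - 40*s^2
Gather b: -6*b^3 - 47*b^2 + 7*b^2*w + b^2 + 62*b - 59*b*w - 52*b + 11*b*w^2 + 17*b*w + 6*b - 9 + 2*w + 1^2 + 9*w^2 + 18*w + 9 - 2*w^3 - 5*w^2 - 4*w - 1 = -6*b^3 + b^2*(7*w - 46) + b*(11*w^2 - 42*w + 16) - 2*w^3 + 4*w^2 + 16*w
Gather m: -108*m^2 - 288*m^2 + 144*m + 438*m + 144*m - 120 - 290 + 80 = -396*m^2 + 726*m - 330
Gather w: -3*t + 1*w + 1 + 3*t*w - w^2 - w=3*t*w - 3*t - w^2 + 1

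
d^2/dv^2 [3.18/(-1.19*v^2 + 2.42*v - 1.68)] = (9.006396*v^2 - 18.315528*v - 3.18*(2.38*v - 2.42)*(4.76*v - 4.84) + 12.714912)/(1.19*v^2 - 2.42*v + 1.68)^3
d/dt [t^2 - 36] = 2*t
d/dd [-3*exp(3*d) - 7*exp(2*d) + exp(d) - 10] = (-9*exp(2*d) - 14*exp(d) + 1)*exp(d)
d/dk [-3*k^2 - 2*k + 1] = -6*k - 2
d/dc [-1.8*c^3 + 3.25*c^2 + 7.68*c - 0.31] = -5.4*c^2 + 6.5*c + 7.68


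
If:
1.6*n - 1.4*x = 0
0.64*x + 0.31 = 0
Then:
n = -0.42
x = -0.48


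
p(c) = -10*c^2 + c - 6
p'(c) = 1 - 20*c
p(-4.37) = -201.34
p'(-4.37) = 88.40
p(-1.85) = -42.08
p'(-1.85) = 38.00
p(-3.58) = -137.74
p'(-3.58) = 72.60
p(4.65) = -217.58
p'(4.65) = -92.00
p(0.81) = -11.75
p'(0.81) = -15.20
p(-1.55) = -31.58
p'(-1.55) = 32.00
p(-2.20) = -56.60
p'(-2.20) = 45.00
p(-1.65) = -34.88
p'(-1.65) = 34.00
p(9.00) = -807.00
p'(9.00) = -179.00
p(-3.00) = -99.00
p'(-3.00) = 61.00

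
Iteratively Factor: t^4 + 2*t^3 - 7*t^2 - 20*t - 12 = (t + 2)*(t^3 - 7*t - 6) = (t + 2)^2*(t^2 - 2*t - 3) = (t + 1)*(t + 2)^2*(t - 3)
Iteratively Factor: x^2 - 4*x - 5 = (x + 1)*(x - 5)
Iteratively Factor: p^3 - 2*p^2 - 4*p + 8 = (p - 2)*(p^2 - 4) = (p - 2)^2*(p + 2)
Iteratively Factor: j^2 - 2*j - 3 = (j - 3)*(j + 1)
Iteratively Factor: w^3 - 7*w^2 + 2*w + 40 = (w + 2)*(w^2 - 9*w + 20) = (w - 4)*(w + 2)*(w - 5)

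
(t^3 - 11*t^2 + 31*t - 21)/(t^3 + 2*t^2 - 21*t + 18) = (t - 7)/(t + 6)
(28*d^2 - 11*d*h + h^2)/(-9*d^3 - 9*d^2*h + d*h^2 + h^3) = (-28*d^2 + 11*d*h - h^2)/(9*d^3 + 9*d^2*h - d*h^2 - h^3)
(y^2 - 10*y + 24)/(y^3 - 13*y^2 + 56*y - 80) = (y - 6)/(y^2 - 9*y + 20)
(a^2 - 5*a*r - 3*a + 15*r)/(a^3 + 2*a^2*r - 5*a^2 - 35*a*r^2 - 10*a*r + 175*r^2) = (a - 3)/(a^2 + 7*a*r - 5*a - 35*r)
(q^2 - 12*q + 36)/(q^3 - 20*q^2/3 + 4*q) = 3*(q - 6)/(q*(3*q - 2))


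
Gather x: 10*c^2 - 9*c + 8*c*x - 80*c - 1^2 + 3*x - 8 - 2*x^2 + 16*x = 10*c^2 - 89*c - 2*x^2 + x*(8*c + 19) - 9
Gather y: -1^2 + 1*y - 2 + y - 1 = 2*y - 4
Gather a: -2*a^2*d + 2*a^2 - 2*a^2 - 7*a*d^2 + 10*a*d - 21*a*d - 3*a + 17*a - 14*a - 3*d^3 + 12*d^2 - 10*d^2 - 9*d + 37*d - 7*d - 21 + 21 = -2*a^2*d + a*(-7*d^2 - 11*d) - 3*d^3 + 2*d^2 + 21*d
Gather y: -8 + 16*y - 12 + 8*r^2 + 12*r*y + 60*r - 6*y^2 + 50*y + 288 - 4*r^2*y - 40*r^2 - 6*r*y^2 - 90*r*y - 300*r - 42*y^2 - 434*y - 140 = -32*r^2 - 240*r + y^2*(-6*r - 48) + y*(-4*r^2 - 78*r - 368) + 128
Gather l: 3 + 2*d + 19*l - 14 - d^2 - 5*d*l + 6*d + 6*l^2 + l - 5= -d^2 + 8*d + 6*l^2 + l*(20 - 5*d) - 16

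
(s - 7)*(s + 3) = s^2 - 4*s - 21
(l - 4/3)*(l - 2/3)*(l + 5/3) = l^3 - l^2/3 - 22*l/9 + 40/27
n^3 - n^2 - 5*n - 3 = (n - 3)*(n + 1)^2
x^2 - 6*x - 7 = (x - 7)*(x + 1)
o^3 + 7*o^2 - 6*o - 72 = (o - 3)*(o + 4)*(o + 6)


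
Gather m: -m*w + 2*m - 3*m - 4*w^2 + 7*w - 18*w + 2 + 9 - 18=m*(-w - 1) - 4*w^2 - 11*w - 7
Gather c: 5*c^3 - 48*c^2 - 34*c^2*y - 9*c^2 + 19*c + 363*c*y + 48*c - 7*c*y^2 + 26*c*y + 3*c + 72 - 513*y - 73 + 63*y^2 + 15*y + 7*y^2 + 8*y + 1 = 5*c^3 + c^2*(-34*y - 57) + c*(-7*y^2 + 389*y + 70) + 70*y^2 - 490*y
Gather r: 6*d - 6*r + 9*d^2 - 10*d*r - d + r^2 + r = 9*d^2 + 5*d + r^2 + r*(-10*d - 5)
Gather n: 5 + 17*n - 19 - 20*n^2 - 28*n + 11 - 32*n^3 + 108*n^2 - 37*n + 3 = -32*n^3 + 88*n^2 - 48*n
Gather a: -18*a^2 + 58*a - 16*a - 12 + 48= -18*a^2 + 42*a + 36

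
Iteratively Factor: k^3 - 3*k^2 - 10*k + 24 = (k + 3)*(k^2 - 6*k + 8) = (k - 4)*(k + 3)*(k - 2)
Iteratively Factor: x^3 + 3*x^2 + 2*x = (x + 1)*(x^2 + 2*x) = (x + 1)*(x + 2)*(x)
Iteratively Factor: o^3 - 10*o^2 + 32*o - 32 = (o - 4)*(o^2 - 6*o + 8) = (o - 4)*(o - 2)*(o - 4)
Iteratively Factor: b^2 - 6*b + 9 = (b - 3)*(b - 3)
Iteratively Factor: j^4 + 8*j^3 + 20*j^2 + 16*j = (j + 2)*(j^3 + 6*j^2 + 8*j) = (j + 2)*(j + 4)*(j^2 + 2*j) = (j + 2)^2*(j + 4)*(j)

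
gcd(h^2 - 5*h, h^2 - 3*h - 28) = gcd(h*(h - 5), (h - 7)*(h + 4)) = 1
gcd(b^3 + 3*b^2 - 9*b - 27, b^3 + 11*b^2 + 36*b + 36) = b + 3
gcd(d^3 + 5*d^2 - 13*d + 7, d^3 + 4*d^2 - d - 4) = d - 1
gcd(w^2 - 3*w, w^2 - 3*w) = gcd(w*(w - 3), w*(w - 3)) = w^2 - 3*w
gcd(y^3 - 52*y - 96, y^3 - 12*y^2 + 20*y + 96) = y^2 - 6*y - 16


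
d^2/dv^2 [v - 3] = 0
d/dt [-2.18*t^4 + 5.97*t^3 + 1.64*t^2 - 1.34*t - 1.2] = -8.72*t^3 + 17.91*t^2 + 3.28*t - 1.34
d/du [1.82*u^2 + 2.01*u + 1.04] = 3.64*u + 2.01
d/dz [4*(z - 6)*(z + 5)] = 8*z - 4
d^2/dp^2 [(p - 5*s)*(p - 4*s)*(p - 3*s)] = 6*p - 24*s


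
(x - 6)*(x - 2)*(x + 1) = x^3 - 7*x^2 + 4*x + 12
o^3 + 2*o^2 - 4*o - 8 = (o - 2)*(o + 2)^2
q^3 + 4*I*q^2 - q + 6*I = (q - I)*(q + 2*I)*(q + 3*I)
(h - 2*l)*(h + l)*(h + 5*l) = h^3 + 4*h^2*l - 7*h*l^2 - 10*l^3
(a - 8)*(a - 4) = a^2 - 12*a + 32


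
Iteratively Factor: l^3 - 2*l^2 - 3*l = (l + 1)*(l^2 - 3*l) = (l - 3)*(l + 1)*(l)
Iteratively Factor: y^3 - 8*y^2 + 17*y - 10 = (y - 5)*(y^2 - 3*y + 2) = (y - 5)*(y - 2)*(y - 1)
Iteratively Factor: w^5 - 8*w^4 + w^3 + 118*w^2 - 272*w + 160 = (w - 1)*(w^4 - 7*w^3 - 6*w^2 + 112*w - 160) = (w - 4)*(w - 1)*(w^3 - 3*w^2 - 18*w + 40) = (w - 4)*(w - 2)*(w - 1)*(w^2 - w - 20) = (w - 4)*(w - 2)*(w - 1)*(w + 4)*(w - 5)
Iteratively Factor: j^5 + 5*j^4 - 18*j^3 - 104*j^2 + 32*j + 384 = (j + 4)*(j^4 + j^3 - 22*j^2 - 16*j + 96) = (j - 2)*(j + 4)*(j^3 + 3*j^2 - 16*j - 48) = (j - 2)*(j + 3)*(j + 4)*(j^2 - 16) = (j - 4)*(j - 2)*(j + 3)*(j + 4)*(j + 4)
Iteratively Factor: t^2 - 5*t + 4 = (t - 1)*(t - 4)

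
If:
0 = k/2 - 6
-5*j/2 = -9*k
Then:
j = 216/5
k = 12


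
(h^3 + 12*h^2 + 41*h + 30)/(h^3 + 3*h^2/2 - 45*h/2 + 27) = 2*(h^2 + 6*h + 5)/(2*h^2 - 9*h + 9)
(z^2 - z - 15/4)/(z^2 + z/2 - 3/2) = (z - 5/2)/(z - 1)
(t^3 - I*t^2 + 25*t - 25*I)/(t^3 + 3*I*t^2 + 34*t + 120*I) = (t^2 - 6*I*t - 5)/(t^2 - 2*I*t + 24)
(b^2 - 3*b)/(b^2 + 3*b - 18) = b/(b + 6)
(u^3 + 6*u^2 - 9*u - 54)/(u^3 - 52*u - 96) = (u^2 - 9)/(u^2 - 6*u - 16)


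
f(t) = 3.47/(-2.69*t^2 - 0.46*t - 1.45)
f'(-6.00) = -0.01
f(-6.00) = -0.04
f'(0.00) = 0.76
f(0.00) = -2.39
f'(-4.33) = -0.03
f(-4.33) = -0.07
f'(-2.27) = -0.20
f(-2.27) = -0.24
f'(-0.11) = -0.22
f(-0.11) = -2.42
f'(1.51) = 0.43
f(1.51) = -0.42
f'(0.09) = 1.43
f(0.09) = -2.29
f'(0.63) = 1.69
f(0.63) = -1.24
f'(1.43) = 0.49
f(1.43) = -0.46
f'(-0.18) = -0.83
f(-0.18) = -2.39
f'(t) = 3.47*(5.38*t + 0.46)/(-2.69*t^2 - 0.46*t - 1.45)^2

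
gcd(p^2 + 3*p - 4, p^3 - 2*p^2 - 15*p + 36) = p + 4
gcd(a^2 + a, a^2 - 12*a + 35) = 1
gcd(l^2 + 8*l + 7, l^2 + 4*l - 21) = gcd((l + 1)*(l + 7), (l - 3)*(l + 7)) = l + 7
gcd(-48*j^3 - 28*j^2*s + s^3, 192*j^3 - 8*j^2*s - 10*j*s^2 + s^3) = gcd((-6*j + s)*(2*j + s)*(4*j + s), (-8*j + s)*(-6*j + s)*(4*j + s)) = -24*j^2 - 2*j*s + s^2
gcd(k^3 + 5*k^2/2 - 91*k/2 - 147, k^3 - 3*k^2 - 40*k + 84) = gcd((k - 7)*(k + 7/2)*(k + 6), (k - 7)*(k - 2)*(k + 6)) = k^2 - k - 42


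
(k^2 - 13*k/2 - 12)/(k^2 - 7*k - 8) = (k + 3/2)/(k + 1)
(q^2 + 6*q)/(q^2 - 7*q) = (q + 6)/(q - 7)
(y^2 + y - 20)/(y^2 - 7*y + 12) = (y + 5)/(y - 3)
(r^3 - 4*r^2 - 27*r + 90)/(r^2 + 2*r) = (r^3 - 4*r^2 - 27*r + 90)/(r*(r + 2))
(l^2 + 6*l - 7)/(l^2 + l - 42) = (l - 1)/(l - 6)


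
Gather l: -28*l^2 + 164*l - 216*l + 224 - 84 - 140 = -28*l^2 - 52*l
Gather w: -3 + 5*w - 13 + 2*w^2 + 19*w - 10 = 2*w^2 + 24*w - 26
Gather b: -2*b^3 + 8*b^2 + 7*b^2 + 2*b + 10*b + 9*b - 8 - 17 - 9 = -2*b^3 + 15*b^2 + 21*b - 34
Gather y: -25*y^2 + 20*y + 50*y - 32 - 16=-25*y^2 + 70*y - 48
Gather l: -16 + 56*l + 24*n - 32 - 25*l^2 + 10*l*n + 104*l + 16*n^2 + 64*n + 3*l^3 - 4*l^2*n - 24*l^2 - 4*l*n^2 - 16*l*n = 3*l^3 + l^2*(-4*n - 49) + l*(-4*n^2 - 6*n + 160) + 16*n^2 + 88*n - 48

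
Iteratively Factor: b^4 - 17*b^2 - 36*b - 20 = (b + 2)*(b^3 - 2*b^2 - 13*b - 10) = (b + 2)^2*(b^2 - 4*b - 5) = (b + 1)*(b + 2)^2*(b - 5)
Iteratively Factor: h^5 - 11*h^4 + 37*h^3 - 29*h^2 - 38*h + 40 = (h - 5)*(h^4 - 6*h^3 + 7*h^2 + 6*h - 8) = (h - 5)*(h - 1)*(h^3 - 5*h^2 + 2*h + 8) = (h - 5)*(h - 1)*(h + 1)*(h^2 - 6*h + 8) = (h - 5)*(h - 4)*(h - 1)*(h + 1)*(h - 2)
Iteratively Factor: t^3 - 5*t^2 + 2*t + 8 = (t - 2)*(t^2 - 3*t - 4) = (t - 2)*(t + 1)*(t - 4)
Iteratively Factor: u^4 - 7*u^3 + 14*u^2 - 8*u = (u - 1)*(u^3 - 6*u^2 + 8*u) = (u - 4)*(u - 1)*(u^2 - 2*u) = u*(u - 4)*(u - 1)*(u - 2)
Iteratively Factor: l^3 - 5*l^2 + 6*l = (l)*(l^2 - 5*l + 6) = l*(l - 2)*(l - 3)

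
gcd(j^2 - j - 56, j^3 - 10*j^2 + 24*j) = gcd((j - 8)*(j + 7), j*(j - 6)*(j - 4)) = 1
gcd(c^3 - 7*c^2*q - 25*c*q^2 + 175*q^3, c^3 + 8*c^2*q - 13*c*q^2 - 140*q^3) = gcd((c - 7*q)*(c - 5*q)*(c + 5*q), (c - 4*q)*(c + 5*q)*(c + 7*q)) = c + 5*q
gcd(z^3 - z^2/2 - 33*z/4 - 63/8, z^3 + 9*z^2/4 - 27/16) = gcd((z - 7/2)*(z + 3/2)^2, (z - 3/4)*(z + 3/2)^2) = z^2 + 3*z + 9/4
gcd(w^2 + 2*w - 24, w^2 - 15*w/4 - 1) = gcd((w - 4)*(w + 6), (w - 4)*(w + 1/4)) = w - 4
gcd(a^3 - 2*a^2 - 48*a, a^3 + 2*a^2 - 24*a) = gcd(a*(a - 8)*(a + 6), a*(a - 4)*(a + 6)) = a^2 + 6*a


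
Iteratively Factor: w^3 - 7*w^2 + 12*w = (w - 3)*(w^2 - 4*w) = w*(w - 3)*(w - 4)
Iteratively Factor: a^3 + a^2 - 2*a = (a + 2)*(a^2 - a) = (a - 1)*(a + 2)*(a)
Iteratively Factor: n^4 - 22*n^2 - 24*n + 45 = (n + 3)*(n^3 - 3*n^2 - 13*n + 15) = (n - 5)*(n + 3)*(n^2 + 2*n - 3) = (n - 5)*(n - 1)*(n + 3)*(n + 3)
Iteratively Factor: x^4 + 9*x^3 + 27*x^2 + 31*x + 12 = (x + 4)*(x^3 + 5*x^2 + 7*x + 3) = (x + 1)*(x + 4)*(x^2 + 4*x + 3) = (x + 1)^2*(x + 4)*(x + 3)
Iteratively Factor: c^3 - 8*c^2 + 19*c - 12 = (c - 3)*(c^2 - 5*c + 4) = (c - 3)*(c - 1)*(c - 4)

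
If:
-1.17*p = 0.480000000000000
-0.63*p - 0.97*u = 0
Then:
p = -0.41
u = 0.27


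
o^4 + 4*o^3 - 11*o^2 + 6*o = o*(o - 1)^2*(o + 6)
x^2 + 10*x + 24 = (x + 4)*(x + 6)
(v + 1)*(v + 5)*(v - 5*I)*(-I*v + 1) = -I*v^4 - 4*v^3 - 6*I*v^3 - 24*v^2 - 10*I*v^2 - 20*v - 30*I*v - 25*I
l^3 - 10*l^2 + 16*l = l*(l - 8)*(l - 2)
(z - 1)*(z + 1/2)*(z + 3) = z^3 + 5*z^2/2 - 2*z - 3/2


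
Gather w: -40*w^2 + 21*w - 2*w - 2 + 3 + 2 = -40*w^2 + 19*w + 3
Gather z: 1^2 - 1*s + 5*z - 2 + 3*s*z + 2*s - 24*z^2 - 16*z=s - 24*z^2 + z*(3*s - 11) - 1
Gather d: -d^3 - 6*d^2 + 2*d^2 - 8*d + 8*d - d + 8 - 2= -d^3 - 4*d^2 - d + 6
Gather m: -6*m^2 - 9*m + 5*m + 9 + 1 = -6*m^2 - 4*m + 10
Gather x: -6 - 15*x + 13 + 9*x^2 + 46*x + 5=9*x^2 + 31*x + 12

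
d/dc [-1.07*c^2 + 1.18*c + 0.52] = 1.18 - 2.14*c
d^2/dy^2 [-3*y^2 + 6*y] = -6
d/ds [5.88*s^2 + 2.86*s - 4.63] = 11.76*s + 2.86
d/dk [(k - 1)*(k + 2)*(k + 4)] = 3*k^2 + 10*k + 2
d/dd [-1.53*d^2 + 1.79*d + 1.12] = 1.79 - 3.06*d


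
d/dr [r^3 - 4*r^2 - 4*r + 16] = 3*r^2 - 8*r - 4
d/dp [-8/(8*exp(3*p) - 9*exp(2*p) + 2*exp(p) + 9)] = (192*exp(2*p) - 144*exp(p) + 16)*exp(p)/(8*exp(3*p) - 9*exp(2*p) + 2*exp(p) + 9)^2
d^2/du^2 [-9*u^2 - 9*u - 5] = -18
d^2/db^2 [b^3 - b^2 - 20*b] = 6*b - 2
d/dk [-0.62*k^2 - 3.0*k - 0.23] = -1.24*k - 3.0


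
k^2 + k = k*(k + 1)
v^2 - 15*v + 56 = (v - 8)*(v - 7)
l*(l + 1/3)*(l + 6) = l^3 + 19*l^2/3 + 2*l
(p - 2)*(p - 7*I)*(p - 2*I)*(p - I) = p^4 - 2*p^3 - 10*I*p^3 - 23*p^2 + 20*I*p^2 + 46*p + 14*I*p - 28*I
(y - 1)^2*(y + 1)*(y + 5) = y^4 + 4*y^3 - 6*y^2 - 4*y + 5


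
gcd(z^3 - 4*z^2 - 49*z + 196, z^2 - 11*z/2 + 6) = z - 4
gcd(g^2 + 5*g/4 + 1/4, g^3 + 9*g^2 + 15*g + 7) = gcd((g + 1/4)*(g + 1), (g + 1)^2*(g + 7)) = g + 1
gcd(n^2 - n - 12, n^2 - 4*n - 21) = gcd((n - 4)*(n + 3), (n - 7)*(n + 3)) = n + 3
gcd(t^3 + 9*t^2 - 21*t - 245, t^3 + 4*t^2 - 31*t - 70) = t^2 + 2*t - 35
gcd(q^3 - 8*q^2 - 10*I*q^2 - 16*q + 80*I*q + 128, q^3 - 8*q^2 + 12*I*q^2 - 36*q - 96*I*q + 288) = q - 8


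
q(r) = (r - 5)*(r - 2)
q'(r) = 2*r - 7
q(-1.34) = 21.18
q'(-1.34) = -9.68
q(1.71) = 0.95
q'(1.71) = -3.58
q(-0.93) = 17.37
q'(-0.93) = -8.86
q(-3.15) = 41.97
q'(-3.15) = -13.30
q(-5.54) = 79.47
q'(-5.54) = -18.08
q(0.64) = 5.93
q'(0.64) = -5.72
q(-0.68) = 15.22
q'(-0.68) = -8.36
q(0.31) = 7.93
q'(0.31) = -6.38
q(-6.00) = 88.00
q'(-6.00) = -19.00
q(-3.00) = 40.00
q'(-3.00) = -13.00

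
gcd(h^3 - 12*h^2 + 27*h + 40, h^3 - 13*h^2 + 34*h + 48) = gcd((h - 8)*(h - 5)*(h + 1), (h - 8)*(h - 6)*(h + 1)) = h^2 - 7*h - 8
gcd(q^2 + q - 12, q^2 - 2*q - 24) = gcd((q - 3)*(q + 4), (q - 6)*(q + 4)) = q + 4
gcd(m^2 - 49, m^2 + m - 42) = m + 7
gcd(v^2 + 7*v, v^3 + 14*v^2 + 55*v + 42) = v + 7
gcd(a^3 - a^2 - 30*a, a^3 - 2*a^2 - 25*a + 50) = a + 5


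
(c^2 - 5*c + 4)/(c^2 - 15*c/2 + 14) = 2*(c - 1)/(2*c - 7)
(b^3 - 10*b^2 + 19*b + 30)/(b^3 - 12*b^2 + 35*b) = (b^2 - 5*b - 6)/(b*(b - 7))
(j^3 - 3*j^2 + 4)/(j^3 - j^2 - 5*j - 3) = (j^2 - 4*j + 4)/(j^2 - 2*j - 3)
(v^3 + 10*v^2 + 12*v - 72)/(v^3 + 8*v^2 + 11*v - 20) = (v^3 + 10*v^2 + 12*v - 72)/(v^3 + 8*v^2 + 11*v - 20)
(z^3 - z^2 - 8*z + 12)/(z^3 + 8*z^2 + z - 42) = (z - 2)/(z + 7)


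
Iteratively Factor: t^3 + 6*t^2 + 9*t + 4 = (t + 4)*(t^2 + 2*t + 1) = (t + 1)*(t + 4)*(t + 1)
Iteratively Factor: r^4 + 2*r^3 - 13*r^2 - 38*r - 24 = (r - 4)*(r^3 + 6*r^2 + 11*r + 6) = (r - 4)*(r + 2)*(r^2 + 4*r + 3) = (r - 4)*(r + 2)*(r + 3)*(r + 1)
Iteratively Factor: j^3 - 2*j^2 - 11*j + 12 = (j - 1)*(j^2 - j - 12) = (j - 4)*(j - 1)*(j + 3)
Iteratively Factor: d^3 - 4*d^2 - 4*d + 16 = (d - 2)*(d^2 - 2*d - 8) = (d - 2)*(d + 2)*(d - 4)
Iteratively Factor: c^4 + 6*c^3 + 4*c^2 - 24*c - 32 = (c - 2)*(c^3 + 8*c^2 + 20*c + 16) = (c - 2)*(c + 2)*(c^2 + 6*c + 8) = (c - 2)*(c + 2)^2*(c + 4)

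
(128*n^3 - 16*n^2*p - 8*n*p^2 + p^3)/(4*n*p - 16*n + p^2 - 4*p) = (32*n^2 - 12*n*p + p^2)/(p - 4)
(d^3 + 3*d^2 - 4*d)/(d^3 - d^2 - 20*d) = (d - 1)/(d - 5)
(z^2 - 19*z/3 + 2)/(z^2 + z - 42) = (z - 1/3)/(z + 7)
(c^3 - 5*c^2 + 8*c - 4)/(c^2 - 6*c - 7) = (-c^3 + 5*c^2 - 8*c + 4)/(-c^2 + 6*c + 7)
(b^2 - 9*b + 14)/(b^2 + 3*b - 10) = (b - 7)/(b + 5)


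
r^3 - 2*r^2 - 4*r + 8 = (r - 2)^2*(r + 2)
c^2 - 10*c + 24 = (c - 6)*(c - 4)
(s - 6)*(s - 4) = s^2 - 10*s + 24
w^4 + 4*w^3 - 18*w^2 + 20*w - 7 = (w - 1)^3*(w + 7)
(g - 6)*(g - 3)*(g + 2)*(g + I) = g^4 - 7*g^3 + I*g^3 - 7*I*g^2 + 36*g + 36*I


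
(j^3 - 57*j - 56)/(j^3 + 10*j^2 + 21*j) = (j^2 - 7*j - 8)/(j*(j + 3))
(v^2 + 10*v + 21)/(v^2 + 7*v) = (v + 3)/v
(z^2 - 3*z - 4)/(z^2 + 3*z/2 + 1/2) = 2*(z - 4)/(2*z + 1)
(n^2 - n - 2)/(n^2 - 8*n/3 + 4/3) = 3*(n + 1)/(3*n - 2)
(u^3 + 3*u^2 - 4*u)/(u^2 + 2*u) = (u^2 + 3*u - 4)/(u + 2)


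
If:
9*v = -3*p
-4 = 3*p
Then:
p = -4/3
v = 4/9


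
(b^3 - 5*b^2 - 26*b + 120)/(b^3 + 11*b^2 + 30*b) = (b^2 - 10*b + 24)/(b*(b + 6))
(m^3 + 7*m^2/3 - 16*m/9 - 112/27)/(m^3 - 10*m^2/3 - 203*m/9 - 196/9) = (m - 4/3)/(m - 7)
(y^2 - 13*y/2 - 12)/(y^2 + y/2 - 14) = (2*y^2 - 13*y - 24)/(2*y^2 + y - 28)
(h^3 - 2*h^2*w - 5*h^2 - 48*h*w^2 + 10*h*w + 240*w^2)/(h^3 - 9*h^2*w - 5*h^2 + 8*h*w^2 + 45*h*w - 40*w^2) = (-h - 6*w)/(-h + w)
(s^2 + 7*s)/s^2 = (s + 7)/s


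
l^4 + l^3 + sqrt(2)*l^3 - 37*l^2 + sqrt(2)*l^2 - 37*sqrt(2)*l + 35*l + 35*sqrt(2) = (l - 5)*(l - 1)*(l + 7)*(l + sqrt(2))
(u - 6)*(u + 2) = u^2 - 4*u - 12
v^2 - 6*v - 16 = (v - 8)*(v + 2)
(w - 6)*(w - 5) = w^2 - 11*w + 30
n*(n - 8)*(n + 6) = n^3 - 2*n^2 - 48*n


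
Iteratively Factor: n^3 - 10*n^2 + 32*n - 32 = (n - 2)*(n^2 - 8*n + 16) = (n - 4)*(n - 2)*(n - 4)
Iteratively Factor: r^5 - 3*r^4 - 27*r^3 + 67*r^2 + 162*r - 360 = (r - 3)*(r^4 - 27*r^2 - 14*r + 120) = (r - 3)*(r + 3)*(r^3 - 3*r^2 - 18*r + 40) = (r - 3)*(r + 3)*(r + 4)*(r^2 - 7*r + 10) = (r - 3)*(r - 2)*(r + 3)*(r + 4)*(r - 5)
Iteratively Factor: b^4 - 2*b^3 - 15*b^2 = (b)*(b^3 - 2*b^2 - 15*b) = b^2*(b^2 - 2*b - 15) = b^2*(b - 5)*(b + 3)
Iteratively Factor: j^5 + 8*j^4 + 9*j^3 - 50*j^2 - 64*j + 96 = (j + 4)*(j^4 + 4*j^3 - 7*j^2 - 22*j + 24) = (j + 4)^2*(j^3 - 7*j + 6) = (j + 3)*(j + 4)^2*(j^2 - 3*j + 2) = (j - 1)*(j + 3)*(j + 4)^2*(j - 2)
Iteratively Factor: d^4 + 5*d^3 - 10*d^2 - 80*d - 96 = (d - 4)*(d^3 + 9*d^2 + 26*d + 24) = (d - 4)*(d + 3)*(d^2 + 6*d + 8) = (d - 4)*(d + 2)*(d + 3)*(d + 4)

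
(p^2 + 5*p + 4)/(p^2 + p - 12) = (p + 1)/(p - 3)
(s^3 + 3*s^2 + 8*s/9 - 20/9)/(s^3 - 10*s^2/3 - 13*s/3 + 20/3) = (3*s^2 + 4*s - 4)/(3*(s^2 - 5*s + 4))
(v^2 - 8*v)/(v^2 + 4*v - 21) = v*(v - 8)/(v^2 + 4*v - 21)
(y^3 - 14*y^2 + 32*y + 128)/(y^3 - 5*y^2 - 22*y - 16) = (y - 8)/(y + 1)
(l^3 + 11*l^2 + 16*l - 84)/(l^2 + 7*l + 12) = (l^3 + 11*l^2 + 16*l - 84)/(l^2 + 7*l + 12)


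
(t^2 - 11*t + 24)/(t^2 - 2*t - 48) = (t - 3)/(t + 6)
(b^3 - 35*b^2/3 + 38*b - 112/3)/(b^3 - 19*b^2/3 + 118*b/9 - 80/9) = 3*(b - 7)/(3*b - 5)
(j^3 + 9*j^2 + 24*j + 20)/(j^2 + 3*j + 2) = (j^2 + 7*j + 10)/(j + 1)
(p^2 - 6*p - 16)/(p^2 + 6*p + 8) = (p - 8)/(p + 4)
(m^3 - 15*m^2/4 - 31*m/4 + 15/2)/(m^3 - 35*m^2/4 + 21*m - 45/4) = (m + 2)/(m - 3)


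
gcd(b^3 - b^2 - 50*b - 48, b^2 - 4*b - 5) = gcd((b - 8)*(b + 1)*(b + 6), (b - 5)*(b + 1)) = b + 1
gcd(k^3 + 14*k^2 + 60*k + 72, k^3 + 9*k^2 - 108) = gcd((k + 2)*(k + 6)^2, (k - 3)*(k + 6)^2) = k^2 + 12*k + 36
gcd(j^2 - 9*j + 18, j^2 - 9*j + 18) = j^2 - 9*j + 18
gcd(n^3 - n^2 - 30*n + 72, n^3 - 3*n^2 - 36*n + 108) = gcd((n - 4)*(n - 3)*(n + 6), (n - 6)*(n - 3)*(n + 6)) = n^2 + 3*n - 18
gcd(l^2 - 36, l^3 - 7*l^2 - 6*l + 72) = l - 6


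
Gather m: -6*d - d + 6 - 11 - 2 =-7*d - 7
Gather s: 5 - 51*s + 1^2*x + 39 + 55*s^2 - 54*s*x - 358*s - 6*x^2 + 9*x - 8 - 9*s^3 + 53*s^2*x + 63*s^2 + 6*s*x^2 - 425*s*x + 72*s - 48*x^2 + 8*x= -9*s^3 + s^2*(53*x + 118) + s*(6*x^2 - 479*x - 337) - 54*x^2 + 18*x + 36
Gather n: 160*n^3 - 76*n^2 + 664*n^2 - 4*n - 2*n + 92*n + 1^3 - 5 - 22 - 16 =160*n^3 + 588*n^2 + 86*n - 42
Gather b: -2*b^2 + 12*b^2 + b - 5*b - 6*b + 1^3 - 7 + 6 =10*b^2 - 10*b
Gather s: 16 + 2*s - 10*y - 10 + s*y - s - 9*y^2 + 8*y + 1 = s*(y + 1) - 9*y^2 - 2*y + 7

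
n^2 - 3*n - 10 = (n - 5)*(n + 2)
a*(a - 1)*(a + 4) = a^3 + 3*a^2 - 4*a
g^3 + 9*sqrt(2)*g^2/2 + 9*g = g*(g + 3*sqrt(2)/2)*(g + 3*sqrt(2))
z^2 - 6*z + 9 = (z - 3)^2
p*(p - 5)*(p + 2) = p^3 - 3*p^2 - 10*p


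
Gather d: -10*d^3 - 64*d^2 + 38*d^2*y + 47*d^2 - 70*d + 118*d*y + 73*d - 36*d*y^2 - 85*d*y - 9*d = -10*d^3 + d^2*(38*y - 17) + d*(-36*y^2 + 33*y - 6)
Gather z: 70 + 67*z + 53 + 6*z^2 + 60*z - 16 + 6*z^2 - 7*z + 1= 12*z^2 + 120*z + 108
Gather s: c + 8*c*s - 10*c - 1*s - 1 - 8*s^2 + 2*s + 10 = -9*c - 8*s^2 + s*(8*c + 1) + 9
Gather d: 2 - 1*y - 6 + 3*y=2*y - 4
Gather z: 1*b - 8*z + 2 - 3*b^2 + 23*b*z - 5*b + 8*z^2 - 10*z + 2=-3*b^2 - 4*b + 8*z^2 + z*(23*b - 18) + 4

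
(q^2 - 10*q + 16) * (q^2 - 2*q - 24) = q^4 - 12*q^3 + 12*q^2 + 208*q - 384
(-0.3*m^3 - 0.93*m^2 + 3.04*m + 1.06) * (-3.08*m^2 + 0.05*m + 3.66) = 0.924*m^5 + 2.8494*m^4 - 10.5077*m^3 - 6.5166*m^2 + 11.1794*m + 3.8796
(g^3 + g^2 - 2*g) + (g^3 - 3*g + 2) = 2*g^3 + g^2 - 5*g + 2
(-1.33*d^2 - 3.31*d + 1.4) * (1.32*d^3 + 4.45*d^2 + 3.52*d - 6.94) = -1.7556*d^5 - 10.2877*d^4 - 17.5631*d^3 + 3.809*d^2 + 27.8994*d - 9.716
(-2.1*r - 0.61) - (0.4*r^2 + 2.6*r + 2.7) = -0.4*r^2 - 4.7*r - 3.31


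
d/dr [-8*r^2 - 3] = -16*r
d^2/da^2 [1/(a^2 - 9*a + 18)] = 2*(-a^2 + 9*a + (2*a - 9)^2 - 18)/(a^2 - 9*a + 18)^3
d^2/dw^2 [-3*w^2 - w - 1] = -6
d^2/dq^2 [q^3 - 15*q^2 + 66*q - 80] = 6*q - 30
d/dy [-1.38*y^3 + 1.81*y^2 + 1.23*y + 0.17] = -4.14*y^2 + 3.62*y + 1.23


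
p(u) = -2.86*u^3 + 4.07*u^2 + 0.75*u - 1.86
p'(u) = -8.58*u^2 + 8.14*u + 0.75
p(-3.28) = 140.39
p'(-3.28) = -118.26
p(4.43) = -167.31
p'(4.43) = -131.57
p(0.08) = -1.78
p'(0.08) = 1.35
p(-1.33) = 11.07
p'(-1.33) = -25.25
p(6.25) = -536.43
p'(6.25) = -283.53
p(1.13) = 0.06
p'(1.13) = -1.01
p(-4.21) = 280.53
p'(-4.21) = -185.59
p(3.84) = -100.91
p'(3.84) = -94.51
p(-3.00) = 109.74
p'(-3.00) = -100.89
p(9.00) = -1750.38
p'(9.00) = -620.97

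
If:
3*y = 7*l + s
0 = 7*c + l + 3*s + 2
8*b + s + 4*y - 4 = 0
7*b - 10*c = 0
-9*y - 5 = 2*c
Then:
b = 2462/2047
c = 8617/10235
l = 619/10235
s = -27136/10235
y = -7601/10235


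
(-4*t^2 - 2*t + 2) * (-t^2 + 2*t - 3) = 4*t^4 - 6*t^3 + 6*t^2 + 10*t - 6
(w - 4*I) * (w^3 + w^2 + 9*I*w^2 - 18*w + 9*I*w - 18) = w^4 + w^3 + 5*I*w^3 + 18*w^2 + 5*I*w^2 + 18*w + 72*I*w + 72*I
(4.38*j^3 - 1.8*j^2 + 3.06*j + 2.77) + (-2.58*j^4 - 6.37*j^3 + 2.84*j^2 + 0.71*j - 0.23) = -2.58*j^4 - 1.99*j^3 + 1.04*j^2 + 3.77*j + 2.54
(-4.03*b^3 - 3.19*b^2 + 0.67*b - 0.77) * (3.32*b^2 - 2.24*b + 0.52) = -13.3796*b^5 - 1.5636*b^4 + 7.2744*b^3 - 5.716*b^2 + 2.0732*b - 0.4004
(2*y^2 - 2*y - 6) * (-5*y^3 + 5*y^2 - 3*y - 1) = -10*y^5 + 20*y^4 + 14*y^3 - 26*y^2 + 20*y + 6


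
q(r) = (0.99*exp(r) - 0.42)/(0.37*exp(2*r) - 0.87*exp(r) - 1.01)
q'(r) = (0.99*exp(r) - 0.42)*(-0.74*exp(2*r) + 0.87*exp(r))/(0.37*exp(2*r) - 0.87*exp(r) - 1.01)^2 + 0.99*exp(r)/(0.37*exp(2*r) - 0.87*exp(r) - 1.01) = (-0.3663*exp(2*r) + 0.3108*exp(r) - 1.3653)*exp(r)/(0.1369*exp(4*r) - 0.6438*exp(3*r) + 0.00950000000000006*exp(2*r) + 1.7574*exp(r) + 1.0201)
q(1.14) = -23.69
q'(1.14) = -974.73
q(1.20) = 15.92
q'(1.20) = -447.56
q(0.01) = -0.38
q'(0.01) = -0.63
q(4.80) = 0.02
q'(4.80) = -0.02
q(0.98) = -3.16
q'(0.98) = -17.00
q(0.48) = -0.81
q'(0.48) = -1.40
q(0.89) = -2.13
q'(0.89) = -7.75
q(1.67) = 1.01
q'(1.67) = -2.31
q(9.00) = 0.00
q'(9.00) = 0.00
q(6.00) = 0.01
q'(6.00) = -0.00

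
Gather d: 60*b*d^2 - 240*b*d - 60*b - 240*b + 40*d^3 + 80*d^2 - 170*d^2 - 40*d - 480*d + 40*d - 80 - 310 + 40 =-300*b + 40*d^3 + d^2*(60*b - 90) + d*(-240*b - 480) - 350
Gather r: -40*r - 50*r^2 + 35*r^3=35*r^3 - 50*r^2 - 40*r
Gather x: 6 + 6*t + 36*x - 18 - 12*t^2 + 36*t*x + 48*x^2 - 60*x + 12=-12*t^2 + 6*t + 48*x^2 + x*(36*t - 24)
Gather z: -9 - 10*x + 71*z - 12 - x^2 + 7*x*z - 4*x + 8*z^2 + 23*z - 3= -x^2 - 14*x + 8*z^2 + z*(7*x + 94) - 24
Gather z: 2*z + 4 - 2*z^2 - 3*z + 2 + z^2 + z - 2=4 - z^2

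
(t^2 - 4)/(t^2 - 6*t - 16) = (t - 2)/(t - 8)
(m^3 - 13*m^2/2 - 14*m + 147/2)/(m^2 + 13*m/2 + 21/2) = (m^2 - 10*m + 21)/(m + 3)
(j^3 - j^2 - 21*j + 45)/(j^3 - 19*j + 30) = (j - 3)/(j - 2)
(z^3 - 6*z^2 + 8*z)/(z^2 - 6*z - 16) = z*(-z^2 + 6*z - 8)/(-z^2 + 6*z + 16)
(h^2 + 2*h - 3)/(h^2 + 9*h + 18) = (h - 1)/(h + 6)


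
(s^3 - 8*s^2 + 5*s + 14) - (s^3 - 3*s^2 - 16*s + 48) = -5*s^2 + 21*s - 34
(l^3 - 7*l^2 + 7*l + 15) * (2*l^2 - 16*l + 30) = 2*l^5 - 30*l^4 + 156*l^3 - 292*l^2 - 30*l + 450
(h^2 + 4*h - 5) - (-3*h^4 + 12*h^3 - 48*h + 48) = 3*h^4 - 12*h^3 + h^2 + 52*h - 53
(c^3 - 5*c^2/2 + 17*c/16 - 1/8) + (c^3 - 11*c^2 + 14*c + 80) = 2*c^3 - 27*c^2/2 + 241*c/16 + 639/8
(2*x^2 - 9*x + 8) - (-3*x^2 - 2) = 5*x^2 - 9*x + 10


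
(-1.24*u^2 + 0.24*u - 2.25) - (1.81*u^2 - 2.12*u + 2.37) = -3.05*u^2 + 2.36*u - 4.62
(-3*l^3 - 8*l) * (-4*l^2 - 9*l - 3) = 12*l^5 + 27*l^4 + 41*l^3 + 72*l^2 + 24*l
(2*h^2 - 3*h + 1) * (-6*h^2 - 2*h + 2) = -12*h^4 + 14*h^3 + 4*h^2 - 8*h + 2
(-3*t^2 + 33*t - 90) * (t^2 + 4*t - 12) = -3*t^4 + 21*t^3 + 78*t^2 - 756*t + 1080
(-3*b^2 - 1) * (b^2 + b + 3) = -3*b^4 - 3*b^3 - 10*b^2 - b - 3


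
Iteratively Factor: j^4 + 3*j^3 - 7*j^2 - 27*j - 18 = (j + 1)*(j^3 + 2*j^2 - 9*j - 18) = (j + 1)*(j + 3)*(j^2 - j - 6) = (j - 3)*(j + 1)*(j + 3)*(j + 2)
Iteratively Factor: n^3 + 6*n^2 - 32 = (n - 2)*(n^2 + 8*n + 16) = (n - 2)*(n + 4)*(n + 4)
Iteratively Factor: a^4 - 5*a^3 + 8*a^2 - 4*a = (a)*(a^3 - 5*a^2 + 8*a - 4) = a*(a - 1)*(a^2 - 4*a + 4) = a*(a - 2)*(a - 1)*(a - 2)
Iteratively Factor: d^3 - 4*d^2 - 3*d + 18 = (d + 2)*(d^2 - 6*d + 9) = (d - 3)*(d + 2)*(d - 3)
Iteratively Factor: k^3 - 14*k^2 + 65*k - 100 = (k - 5)*(k^2 - 9*k + 20) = (k - 5)^2*(k - 4)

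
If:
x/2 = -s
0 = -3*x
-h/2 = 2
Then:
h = -4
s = 0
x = 0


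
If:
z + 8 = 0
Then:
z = -8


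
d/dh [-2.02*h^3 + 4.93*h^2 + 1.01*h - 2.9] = -6.06*h^2 + 9.86*h + 1.01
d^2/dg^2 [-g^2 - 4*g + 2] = -2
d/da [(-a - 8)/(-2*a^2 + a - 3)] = (2*a^2 - a - (a + 8)*(4*a - 1) + 3)/(2*a^2 - a + 3)^2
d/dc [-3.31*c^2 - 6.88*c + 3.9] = -6.62*c - 6.88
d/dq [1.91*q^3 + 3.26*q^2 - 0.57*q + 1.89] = 5.73*q^2 + 6.52*q - 0.57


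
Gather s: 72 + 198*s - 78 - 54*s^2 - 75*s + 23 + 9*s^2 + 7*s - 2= -45*s^2 + 130*s + 15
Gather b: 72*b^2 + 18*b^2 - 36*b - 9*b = 90*b^2 - 45*b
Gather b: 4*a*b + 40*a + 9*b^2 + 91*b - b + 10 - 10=40*a + 9*b^2 + b*(4*a + 90)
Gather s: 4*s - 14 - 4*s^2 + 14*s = -4*s^2 + 18*s - 14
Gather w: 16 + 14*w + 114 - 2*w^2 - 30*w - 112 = -2*w^2 - 16*w + 18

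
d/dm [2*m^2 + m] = 4*m + 1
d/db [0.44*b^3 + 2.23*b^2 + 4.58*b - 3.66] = 1.32*b^2 + 4.46*b + 4.58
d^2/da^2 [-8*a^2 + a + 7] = -16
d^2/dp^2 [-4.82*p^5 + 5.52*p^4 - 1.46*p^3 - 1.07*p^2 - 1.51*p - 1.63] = -96.4*p^3 + 66.24*p^2 - 8.76*p - 2.14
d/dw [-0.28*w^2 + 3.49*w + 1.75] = 3.49 - 0.56*w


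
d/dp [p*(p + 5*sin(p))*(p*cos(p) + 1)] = -p^3*sin(p) + 3*p^2*cos(p) + 5*p^2*cos(2*p) + 5*p*sin(2*p) + 5*p*cos(p) + 2*p + 5*sin(p)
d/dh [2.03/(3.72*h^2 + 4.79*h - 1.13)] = (-15.1032*h - 9.7237)/(3.72*h^2 + 4.79*h - 1.13)^2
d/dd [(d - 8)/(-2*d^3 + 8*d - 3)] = (-2*d^3 + 8*d + 2*(d - 8)*(3*d^2 - 4) - 3)/(2*d^3 - 8*d + 3)^2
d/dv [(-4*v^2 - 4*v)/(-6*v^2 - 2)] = 2*(-3*v^2 + 2*v + 1)/(9*v^4 + 6*v^2 + 1)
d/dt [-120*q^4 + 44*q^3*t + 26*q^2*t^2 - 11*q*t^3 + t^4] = 44*q^3 + 52*q^2*t - 33*q*t^2 + 4*t^3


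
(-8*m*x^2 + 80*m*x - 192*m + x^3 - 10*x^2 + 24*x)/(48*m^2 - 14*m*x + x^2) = (x^2 - 10*x + 24)/(-6*m + x)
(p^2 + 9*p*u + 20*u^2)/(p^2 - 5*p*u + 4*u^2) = (p^2 + 9*p*u + 20*u^2)/(p^2 - 5*p*u + 4*u^2)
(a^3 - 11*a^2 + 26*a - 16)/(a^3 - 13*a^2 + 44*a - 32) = (a - 2)/(a - 4)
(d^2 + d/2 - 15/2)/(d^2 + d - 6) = (d - 5/2)/(d - 2)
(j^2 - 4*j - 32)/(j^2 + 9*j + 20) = (j - 8)/(j + 5)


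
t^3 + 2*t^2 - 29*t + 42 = (t - 3)*(t - 2)*(t + 7)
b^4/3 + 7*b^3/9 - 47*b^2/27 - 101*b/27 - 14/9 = (b/3 + 1)*(b - 7/3)*(b + 2/3)*(b + 1)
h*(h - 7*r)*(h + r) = h^3 - 6*h^2*r - 7*h*r^2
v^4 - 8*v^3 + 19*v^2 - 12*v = v*(v - 4)*(v - 3)*(v - 1)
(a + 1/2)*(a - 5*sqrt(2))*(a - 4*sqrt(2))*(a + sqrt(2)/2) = a^4 - 17*sqrt(2)*a^3/2 + a^3/2 - 17*sqrt(2)*a^2/4 + 31*a^2 + 31*a/2 + 20*sqrt(2)*a + 10*sqrt(2)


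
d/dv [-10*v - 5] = -10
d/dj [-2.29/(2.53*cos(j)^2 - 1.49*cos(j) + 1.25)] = (3.4121 - 11.5874*cos(j))*sin(j)/(2.53*cos(j)^2 - 1.49*cos(j) + 1.25)^2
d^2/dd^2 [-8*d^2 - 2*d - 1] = -16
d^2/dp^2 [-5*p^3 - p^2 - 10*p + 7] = -30*p - 2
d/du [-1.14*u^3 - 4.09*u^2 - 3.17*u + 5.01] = -3.42*u^2 - 8.18*u - 3.17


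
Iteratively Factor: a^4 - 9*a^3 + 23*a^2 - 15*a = (a)*(a^3 - 9*a^2 + 23*a - 15) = a*(a - 5)*(a^2 - 4*a + 3) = a*(a - 5)*(a - 3)*(a - 1)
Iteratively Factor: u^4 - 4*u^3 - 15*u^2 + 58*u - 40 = (u + 4)*(u^3 - 8*u^2 + 17*u - 10) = (u - 5)*(u + 4)*(u^2 - 3*u + 2) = (u - 5)*(u - 1)*(u + 4)*(u - 2)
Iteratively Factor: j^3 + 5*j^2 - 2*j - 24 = (j - 2)*(j^2 + 7*j + 12) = (j - 2)*(j + 4)*(j + 3)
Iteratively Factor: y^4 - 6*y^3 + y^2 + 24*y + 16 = (y + 1)*(y^3 - 7*y^2 + 8*y + 16) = (y + 1)^2*(y^2 - 8*y + 16) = (y - 4)*(y + 1)^2*(y - 4)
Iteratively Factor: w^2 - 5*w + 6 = (w - 3)*(w - 2)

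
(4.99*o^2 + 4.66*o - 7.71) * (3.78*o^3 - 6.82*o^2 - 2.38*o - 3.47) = 18.8622*o^5 - 16.417*o^4 - 72.8012*o^3 + 24.1761*o^2 + 2.1796*o + 26.7537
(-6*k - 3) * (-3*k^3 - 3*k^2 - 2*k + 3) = 18*k^4 + 27*k^3 + 21*k^2 - 12*k - 9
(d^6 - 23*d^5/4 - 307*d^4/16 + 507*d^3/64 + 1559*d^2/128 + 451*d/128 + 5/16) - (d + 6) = d^6 - 23*d^5/4 - 307*d^4/16 + 507*d^3/64 + 1559*d^2/128 + 323*d/128 - 91/16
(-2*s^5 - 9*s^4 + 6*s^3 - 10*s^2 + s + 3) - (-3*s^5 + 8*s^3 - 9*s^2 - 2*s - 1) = s^5 - 9*s^4 - 2*s^3 - s^2 + 3*s + 4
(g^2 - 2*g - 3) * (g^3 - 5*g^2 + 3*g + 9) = g^5 - 7*g^4 + 10*g^3 + 18*g^2 - 27*g - 27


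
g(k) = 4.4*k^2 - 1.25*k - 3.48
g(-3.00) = 39.87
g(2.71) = 25.45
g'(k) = 8.8*k - 1.25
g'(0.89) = 6.58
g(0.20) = -3.55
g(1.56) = 5.28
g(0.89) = -1.11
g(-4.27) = 82.08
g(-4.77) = 102.60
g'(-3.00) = -27.65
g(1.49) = 4.43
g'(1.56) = 12.48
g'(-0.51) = -5.74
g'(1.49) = 11.86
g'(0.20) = 0.51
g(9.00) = 341.67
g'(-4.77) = -43.23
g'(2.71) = 22.60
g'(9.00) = 77.95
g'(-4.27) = -38.83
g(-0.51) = -1.70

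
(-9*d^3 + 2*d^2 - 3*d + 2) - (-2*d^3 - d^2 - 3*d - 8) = -7*d^3 + 3*d^2 + 10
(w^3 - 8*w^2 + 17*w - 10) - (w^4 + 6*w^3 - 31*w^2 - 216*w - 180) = -w^4 - 5*w^3 + 23*w^2 + 233*w + 170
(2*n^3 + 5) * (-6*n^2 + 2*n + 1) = -12*n^5 + 4*n^4 + 2*n^3 - 30*n^2 + 10*n + 5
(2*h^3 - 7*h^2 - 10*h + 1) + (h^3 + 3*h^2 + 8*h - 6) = 3*h^3 - 4*h^2 - 2*h - 5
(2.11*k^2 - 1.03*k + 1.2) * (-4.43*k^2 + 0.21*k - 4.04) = -9.3473*k^4 + 5.006*k^3 - 14.0567*k^2 + 4.4132*k - 4.848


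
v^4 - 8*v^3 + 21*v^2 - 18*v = v*(v - 3)^2*(v - 2)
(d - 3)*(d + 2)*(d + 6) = d^3 + 5*d^2 - 12*d - 36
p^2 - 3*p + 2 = (p - 2)*(p - 1)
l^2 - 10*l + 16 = (l - 8)*(l - 2)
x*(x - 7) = x^2 - 7*x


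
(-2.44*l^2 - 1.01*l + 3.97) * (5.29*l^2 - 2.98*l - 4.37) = -12.9076*l^4 + 1.9283*l^3 + 34.6739*l^2 - 7.4169*l - 17.3489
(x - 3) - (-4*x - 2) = 5*x - 1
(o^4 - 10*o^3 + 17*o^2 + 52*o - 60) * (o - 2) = o^5 - 12*o^4 + 37*o^3 + 18*o^2 - 164*o + 120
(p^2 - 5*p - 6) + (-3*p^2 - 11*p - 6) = -2*p^2 - 16*p - 12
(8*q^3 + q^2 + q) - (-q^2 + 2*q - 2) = 8*q^3 + 2*q^2 - q + 2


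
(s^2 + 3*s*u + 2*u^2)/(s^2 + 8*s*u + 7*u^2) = (s + 2*u)/(s + 7*u)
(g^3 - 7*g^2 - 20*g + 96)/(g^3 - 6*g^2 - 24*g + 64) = (g - 3)/(g - 2)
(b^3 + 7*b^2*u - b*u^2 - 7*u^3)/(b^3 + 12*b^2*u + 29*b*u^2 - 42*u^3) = (b + u)/(b + 6*u)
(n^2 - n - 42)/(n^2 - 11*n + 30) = (n^2 - n - 42)/(n^2 - 11*n + 30)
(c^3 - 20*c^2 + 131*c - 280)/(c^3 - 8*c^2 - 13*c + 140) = (c - 8)/(c + 4)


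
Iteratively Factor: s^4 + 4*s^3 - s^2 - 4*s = (s + 1)*(s^3 + 3*s^2 - 4*s) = (s + 1)*(s + 4)*(s^2 - s) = s*(s + 1)*(s + 4)*(s - 1)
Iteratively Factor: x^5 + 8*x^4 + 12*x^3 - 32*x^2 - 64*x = (x + 2)*(x^4 + 6*x^3 - 32*x) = (x + 2)*(x + 4)*(x^3 + 2*x^2 - 8*x) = (x + 2)*(x + 4)^2*(x^2 - 2*x) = x*(x + 2)*(x + 4)^2*(x - 2)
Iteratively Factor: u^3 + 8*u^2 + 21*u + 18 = (u + 2)*(u^2 + 6*u + 9) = (u + 2)*(u + 3)*(u + 3)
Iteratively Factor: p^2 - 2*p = (p - 2)*(p)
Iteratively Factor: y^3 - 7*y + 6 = (y - 1)*(y^2 + y - 6) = (y - 2)*(y - 1)*(y + 3)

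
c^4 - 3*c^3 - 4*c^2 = c^2*(c - 4)*(c + 1)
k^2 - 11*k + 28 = (k - 7)*(k - 4)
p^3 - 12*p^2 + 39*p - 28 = (p - 7)*(p - 4)*(p - 1)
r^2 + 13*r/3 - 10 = (r - 5/3)*(r + 6)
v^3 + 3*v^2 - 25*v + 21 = (v - 3)*(v - 1)*(v + 7)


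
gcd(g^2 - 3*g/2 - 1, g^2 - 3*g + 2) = g - 2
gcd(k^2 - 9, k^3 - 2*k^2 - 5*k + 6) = k - 3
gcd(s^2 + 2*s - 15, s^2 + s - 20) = s + 5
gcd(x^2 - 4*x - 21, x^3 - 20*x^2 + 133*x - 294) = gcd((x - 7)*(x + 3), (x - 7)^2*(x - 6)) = x - 7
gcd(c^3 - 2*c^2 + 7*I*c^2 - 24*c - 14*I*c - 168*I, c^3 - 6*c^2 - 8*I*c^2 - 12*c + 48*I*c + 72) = c - 6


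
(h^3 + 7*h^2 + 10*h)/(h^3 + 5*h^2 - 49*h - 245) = h*(h + 2)/(h^2 - 49)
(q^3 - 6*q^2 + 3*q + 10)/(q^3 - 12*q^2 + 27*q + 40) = (q - 2)/(q - 8)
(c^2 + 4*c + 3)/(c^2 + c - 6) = (c + 1)/(c - 2)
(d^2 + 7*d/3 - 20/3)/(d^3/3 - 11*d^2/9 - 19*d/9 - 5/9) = 3*(-3*d^2 - 7*d + 20)/(-3*d^3 + 11*d^2 + 19*d + 5)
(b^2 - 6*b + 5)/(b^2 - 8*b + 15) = (b - 1)/(b - 3)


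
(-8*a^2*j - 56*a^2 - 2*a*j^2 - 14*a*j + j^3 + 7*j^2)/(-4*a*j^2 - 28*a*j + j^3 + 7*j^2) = (2*a + j)/j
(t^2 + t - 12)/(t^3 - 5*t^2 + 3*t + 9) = (t + 4)/(t^2 - 2*t - 3)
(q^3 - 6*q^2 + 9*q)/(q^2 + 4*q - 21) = q*(q - 3)/(q + 7)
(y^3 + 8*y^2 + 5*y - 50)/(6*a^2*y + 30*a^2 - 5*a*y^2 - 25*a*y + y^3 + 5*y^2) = (y^2 + 3*y - 10)/(6*a^2 - 5*a*y + y^2)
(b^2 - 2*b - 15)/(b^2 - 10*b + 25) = (b + 3)/(b - 5)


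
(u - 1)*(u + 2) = u^2 + u - 2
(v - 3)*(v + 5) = v^2 + 2*v - 15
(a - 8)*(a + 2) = a^2 - 6*a - 16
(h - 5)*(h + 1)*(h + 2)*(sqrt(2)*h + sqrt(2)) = sqrt(2)*h^4 - sqrt(2)*h^3 - 15*sqrt(2)*h^2 - 23*sqrt(2)*h - 10*sqrt(2)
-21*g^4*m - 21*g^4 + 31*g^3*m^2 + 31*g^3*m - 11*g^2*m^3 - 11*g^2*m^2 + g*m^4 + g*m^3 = (-7*g + m)*(-3*g + m)*(-g + m)*(g*m + g)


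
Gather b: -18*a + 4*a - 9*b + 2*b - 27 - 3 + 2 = -14*a - 7*b - 28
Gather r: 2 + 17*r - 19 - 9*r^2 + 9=-9*r^2 + 17*r - 8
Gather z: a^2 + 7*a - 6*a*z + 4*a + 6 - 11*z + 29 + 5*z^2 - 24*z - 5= a^2 + 11*a + 5*z^2 + z*(-6*a - 35) + 30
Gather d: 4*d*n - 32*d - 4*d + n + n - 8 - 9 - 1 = d*(4*n - 36) + 2*n - 18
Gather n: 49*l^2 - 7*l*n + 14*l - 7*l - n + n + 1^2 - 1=49*l^2 - 7*l*n + 7*l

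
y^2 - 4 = (y - 2)*(y + 2)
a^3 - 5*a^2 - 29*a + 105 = (a - 7)*(a - 3)*(a + 5)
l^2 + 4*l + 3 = (l + 1)*(l + 3)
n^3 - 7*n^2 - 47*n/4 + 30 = (n - 8)*(n - 3/2)*(n + 5/2)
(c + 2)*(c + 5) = c^2 + 7*c + 10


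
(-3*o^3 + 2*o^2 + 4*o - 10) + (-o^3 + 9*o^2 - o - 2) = -4*o^3 + 11*o^2 + 3*o - 12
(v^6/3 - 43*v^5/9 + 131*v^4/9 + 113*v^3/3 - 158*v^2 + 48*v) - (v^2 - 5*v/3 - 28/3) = v^6/3 - 43*v^5/9 + 131*v^4/9 + 113*v^3/3 - 159*v^2 + 149*v/3 + 28/3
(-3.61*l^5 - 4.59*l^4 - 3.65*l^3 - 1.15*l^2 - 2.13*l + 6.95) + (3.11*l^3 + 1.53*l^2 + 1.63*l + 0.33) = -3.61*l^5 - 4.59*l^4 - 0.54*l^3 + 0.38*l^2 - 0.5*l + 7.28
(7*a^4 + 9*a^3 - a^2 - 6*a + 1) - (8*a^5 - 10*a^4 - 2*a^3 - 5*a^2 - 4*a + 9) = -8*a^5 + 17*a^4 + 11*a^3 + 4*a^2 - 2*a - 8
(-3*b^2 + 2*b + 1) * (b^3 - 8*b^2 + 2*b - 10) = -3*b^5 + 26*b^4 - 21*b^3 + 26*b^2 - 18*b - 10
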